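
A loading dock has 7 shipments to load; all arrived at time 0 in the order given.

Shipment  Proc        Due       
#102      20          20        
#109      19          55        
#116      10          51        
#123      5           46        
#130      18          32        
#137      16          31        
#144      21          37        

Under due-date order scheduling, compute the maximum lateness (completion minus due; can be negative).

54

EDD (increasing due date): #102 #137 #130 #144 #123 #116 #109.
#102: 0→20, due 20, lateness 0
#137: 20→36, due 31, lateness 5
#130: 36→54, due 32, lateness 22
#144: 54→75, due 37, lateness 38
#123: 75→80, due 46, lateness 34
#116: 80→90, due 51, lateness 39
#109: 90→109, due 55, lateness 54
Maximum = 54.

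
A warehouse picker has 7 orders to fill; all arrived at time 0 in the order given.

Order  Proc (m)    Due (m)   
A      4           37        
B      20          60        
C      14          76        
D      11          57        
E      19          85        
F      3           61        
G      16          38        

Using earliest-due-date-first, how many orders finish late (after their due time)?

1

EDD (increasing due date): A G D B F C E.
A: 0→4, due 37, tardiness 0
G: 4→20, due 38, tardiness 0
D: 20→31, due 57, tardiness 0
B: 31→51, due 60, tardiness 0
F: 51→54, due 61, tardiness 0
C: 54→68, due 76, tardiness 0
E: 68→87, due 85, tardiness 2
Late orders: 1.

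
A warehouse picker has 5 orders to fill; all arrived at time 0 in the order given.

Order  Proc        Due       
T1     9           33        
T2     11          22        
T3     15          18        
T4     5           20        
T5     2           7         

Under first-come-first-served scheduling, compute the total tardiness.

72

FIFO (arrival order): T1 T2 T3 T4 T5.
T1: 0→9, due 33, tardiness 0
T2: 9→20, due 22, tardiness 0
T3: 20→35, due 18, tardiness 17
T4: 35→40, due 20, tardiness 20
T5: 40→42, due 7, tardiness 35
Sum = 0+0+17+20+35 = 72.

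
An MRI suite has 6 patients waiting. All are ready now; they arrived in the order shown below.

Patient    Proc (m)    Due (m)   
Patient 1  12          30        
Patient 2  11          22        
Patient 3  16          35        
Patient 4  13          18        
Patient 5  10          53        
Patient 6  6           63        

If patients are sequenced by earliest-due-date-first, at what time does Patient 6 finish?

68

EDD (increasing due date): Patient 4 Patient 2 Patient 1 Patient 3 Patient 5 Patient 6.
Patient 4: 0→13
Patient 2: 13→24
Patient 1: 24→36
Patient 3: 36→52
Patient 5: 52→62
Patient 6: 62→68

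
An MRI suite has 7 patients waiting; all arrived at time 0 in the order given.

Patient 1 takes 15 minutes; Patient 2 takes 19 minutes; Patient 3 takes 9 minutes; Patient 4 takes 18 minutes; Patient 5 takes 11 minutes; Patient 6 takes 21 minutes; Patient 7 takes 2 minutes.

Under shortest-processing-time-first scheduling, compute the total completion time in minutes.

296

SPT (increasing processing time): Patient 7 Patient 3 Patient 5 Patient 1 Patient 4 Patient 2 Patient 6.
Patient 7: 0→2
Patient 3: 2→11
Patient 5: 11→22
Patient 1: 22→37
Patient 4: 37→55
Patient 2: 55→74
Patient 6: 74→95
Sum = 2+11+22+37+55+74+95 = 296.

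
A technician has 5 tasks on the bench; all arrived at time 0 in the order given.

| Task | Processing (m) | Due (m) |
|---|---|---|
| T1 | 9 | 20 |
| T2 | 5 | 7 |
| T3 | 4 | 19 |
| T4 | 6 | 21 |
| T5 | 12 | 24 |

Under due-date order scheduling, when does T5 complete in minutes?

EDD (increasing due date): T2 T3 T1 T4 T5.
T2: 0→5
T3: 5→9
T1: 9→18
T4: 18→24
T5: 24→36

36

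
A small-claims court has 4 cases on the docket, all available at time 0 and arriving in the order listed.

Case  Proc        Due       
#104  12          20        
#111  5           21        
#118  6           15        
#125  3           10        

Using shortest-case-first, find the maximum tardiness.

SPT (increasing processing time): #125 #111 #118 #104.
#125: 0→3, due 10, tardiness 0
#111: 3→8, due 21, tardiness 0
#118: 8→14, due 15, tardiness 0
#104: 14→26, due 20, tardiness 6
Maximum = 6.

6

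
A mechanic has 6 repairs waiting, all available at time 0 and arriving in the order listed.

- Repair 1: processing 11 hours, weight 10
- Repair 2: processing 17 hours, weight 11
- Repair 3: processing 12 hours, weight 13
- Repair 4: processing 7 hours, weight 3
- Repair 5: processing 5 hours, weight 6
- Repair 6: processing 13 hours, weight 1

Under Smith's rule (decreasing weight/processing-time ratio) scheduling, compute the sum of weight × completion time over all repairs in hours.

WSPT (decreasing weight/processing-time ratio): Repair 5 Repair 3 Repair 1 Repair 2 Repair 4 Repair 6.
Repair 5: finishes 5, weight 6, w·C = 30
Repair 3: finishes 17, weight 13, w·C = 221
Repair 1: finishes 28, weight 10, w·C = 280
Repair 2: finishes 45, weight 11, w·C = 495
Repair 4: finishes 52, weight 3, w·C = 156
Repair 6: finishes 65, weight 1, w·C = 65
Sum = 30+221+280+495+156+65 = 1247.

1247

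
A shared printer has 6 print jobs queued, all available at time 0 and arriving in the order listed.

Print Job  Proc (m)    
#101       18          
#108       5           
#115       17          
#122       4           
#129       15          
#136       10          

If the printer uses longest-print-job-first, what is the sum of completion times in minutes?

LPT (decreasing processing time): #101 #115 #129 #136 #108 #122.
#101: 0→18
#115: 18→35
#129: 35→50
#136: 50→60
#108: 60→65
#122: 65→69
Sum = 18+35+50+60+65+69 = 297.

297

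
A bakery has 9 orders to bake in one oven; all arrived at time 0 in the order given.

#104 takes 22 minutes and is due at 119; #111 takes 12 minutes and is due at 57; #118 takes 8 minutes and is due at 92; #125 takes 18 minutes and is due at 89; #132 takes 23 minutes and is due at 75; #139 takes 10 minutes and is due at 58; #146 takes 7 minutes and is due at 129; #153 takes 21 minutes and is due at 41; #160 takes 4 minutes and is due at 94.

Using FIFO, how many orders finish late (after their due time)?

FIFO (arrival order): #104 #111 #118 #125 #132 #139 #146 #153 #160.
#104: 0→22, due 119, tardiness 0
#111: 22→34, due 57, tardiness 0
#118: 34→42, due 92, tardiness 0
#125: 42→60, due 89, tardiness 0
#132: 60→83, due 75, tardiness 8
#139: 83→93, due 58, tardiness 35
#146: 93→100, due 129, tardiness 0
#153: 100→121, due 41, tardiness 80
#160: 121→125, due 94, tardiness 31
Late orders: 4.

4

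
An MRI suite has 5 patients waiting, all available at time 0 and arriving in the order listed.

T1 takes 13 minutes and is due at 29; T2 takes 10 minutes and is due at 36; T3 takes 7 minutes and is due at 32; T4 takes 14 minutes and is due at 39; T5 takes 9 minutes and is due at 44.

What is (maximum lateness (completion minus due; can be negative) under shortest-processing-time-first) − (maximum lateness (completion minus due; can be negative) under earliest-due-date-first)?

5

SPT (increasing processing time): T3 T5 T2 T1 T4.
T3: 0→7, due 32, lateness -25
T5: 7→16, due 44, lateness -28
T2: 16→26, due 36, lateness -10
T1: 26→39, due 29, lateness 10
T4: 39→53, due 39, lateness 14
Maximum = 14.
EDD (increasing due date): T1 T3 T2 T4 T5.
T1: 0→13, due 29, lateness -16
T3: 13→20, due 32, lateness -12
T2: 20→30, due 36, lateness -6
T4: 30→44, due 39, lateness 5
T5: 44→53, due 44, lateness 9
Maximum = 9.
Difference = 14 − 9 = 5.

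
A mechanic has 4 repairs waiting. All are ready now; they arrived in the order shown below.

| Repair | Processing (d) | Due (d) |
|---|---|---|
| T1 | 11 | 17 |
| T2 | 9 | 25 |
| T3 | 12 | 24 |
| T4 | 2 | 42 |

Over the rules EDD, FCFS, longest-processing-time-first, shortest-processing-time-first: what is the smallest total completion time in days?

EDD (increasing due date): T1 T3 T2 T4.
T1: 0→11
T3: 11→23
T2: 23→32
T4: 32→34
Sum = 11+23+32+34 = 100.
FIFO (arrival order): T1 T2 T3 T4.
T1: 0→11
T2: 11→20
T3: 20→32
T4: 32→34
Sum = 11+20+32+34 = 97.
LPT (decreasing processing time): T3 T1 T2 T4.
T3: 0→12
T1: 12→23
T2: 23→32
T4: 32→34
Sum = 12+23+32+34 = 101.
SPT (increasing processing time): T4 T2 T1 T3.
T4: 0→2
T2: 2→11
T1: 11→22
T3: 22→34
Sum = 2+11+22+34 = 69.
EDD 100, FIFO 97, LPT 101, SPT 69 → minimum 69.

69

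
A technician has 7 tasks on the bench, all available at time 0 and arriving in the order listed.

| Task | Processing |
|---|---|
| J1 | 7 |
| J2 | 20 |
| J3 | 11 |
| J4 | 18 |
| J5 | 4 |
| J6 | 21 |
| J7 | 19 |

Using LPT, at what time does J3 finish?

LPT (decreasing processing time): J6 J2 J7 J4 J3 J1 J5.
J6: 0→21
J2: 21→41
J7: 41→60
J4: 60→78
J3: 78→89

89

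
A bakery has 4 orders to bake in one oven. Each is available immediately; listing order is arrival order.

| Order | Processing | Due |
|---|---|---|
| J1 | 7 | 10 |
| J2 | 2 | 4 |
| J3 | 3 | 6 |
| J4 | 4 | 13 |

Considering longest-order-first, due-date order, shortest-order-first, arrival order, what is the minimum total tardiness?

5

LPT (decreasing processing time): J1 J4 J3 J2.
J1: 0→7, due 10, tardiness 0
J4: 7→11, due 13, tardiness 0
J3: 11→14, due 6, tardiness 8
J2: 14→16, due 4, tardiness 12
Sum = 0+0+8+12 = 20.
EDD (increasing due date): J2 J3 J1 J4.
J2: 0→2, due 4, tardiness 0
J3: 2→5, due 6, tardiness 0
J1: 5→12, due 10, tardiness 2
J4: 12→16, due 13, tardiness 3
Sum = 0+0+2+3 = 5.
SPT (increasing processing time): J2 J3 J4 J1.
J2: 0→2, due 4, tardiness 0
J3: 2→5, due 6, tardiness 0
J4: 5→9, due 13, tardiness 0
J1: 9→16, due 10, tardiness 6
Sum = 0+0+0+6 = 6.
FIFO (arrival order): J1 J2 J3 J4.
J1: 0→7, due 10, tardiness 0
J2: 7→9, due 4, tardiness 5
J3: 9→12, due 6, tardiness 6
J4: 12→16, due 13, tardiness 3
Sum = 0+5+6+3 = 14.
LPT 20, EDD 5, SPT 6, FIFO 14 → minimum 5.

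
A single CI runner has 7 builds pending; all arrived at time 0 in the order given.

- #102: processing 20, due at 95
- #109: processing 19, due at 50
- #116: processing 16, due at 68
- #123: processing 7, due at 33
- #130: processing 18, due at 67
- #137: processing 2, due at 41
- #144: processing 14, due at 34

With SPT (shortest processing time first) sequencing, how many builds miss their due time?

SPT (increasing processing time): #137 #123 #144 #116 #130 #109 #102.
#137: 0→2, due 41, tardiness 0
#123: 2→9, due 33, tardiness 0
#144: 9→23, due 34, tardiness 0
#116: 23→39, due 68, tardiness 0
#130: 39→57, due 67, tardiness 0
#109: 57→76, due 50, tardiness 26
#102: 76→96, due 95, tardiness 1
Late builds: 2.

2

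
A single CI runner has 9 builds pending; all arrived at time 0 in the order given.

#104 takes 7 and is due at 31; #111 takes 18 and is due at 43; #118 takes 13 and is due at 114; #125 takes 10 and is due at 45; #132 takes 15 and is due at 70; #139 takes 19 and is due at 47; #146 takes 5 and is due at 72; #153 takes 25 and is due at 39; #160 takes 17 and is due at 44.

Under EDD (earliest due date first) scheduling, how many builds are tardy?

7

EDD (increasing due date): #104 #153 #111 #160 #125 #139 #132 #146 #118.
#104: 0→7, due 31, tardiness 0
#153: 7→32, due 39, tardiness 0
#111: 32→50, due 43, tardiness 7
#160: 50→67, due 44, tardiness 23
#125: 67→77, due 45, tardiness 32
#139: 77→96, due 47, tardiness 49
#132: 96→111, due 70, tardiness 41
#146: 111→116, due 72, tardiness 44
#118: 116→129, due 114, tardiness 15
Late builds: 7.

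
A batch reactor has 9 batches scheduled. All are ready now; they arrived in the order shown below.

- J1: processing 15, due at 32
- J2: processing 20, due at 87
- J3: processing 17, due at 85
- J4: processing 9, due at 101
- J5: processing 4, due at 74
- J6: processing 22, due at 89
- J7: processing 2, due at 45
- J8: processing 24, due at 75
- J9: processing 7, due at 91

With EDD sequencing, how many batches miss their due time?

3

EDD (increasing due date): J1 J7 J5 J8 J3 J2 J6 J9 J4.
J1: 0→15, due 32, tardiness 0
J7: 15→17, due 45, tardiness 0
J5: 17→21, due 74, tardiness 0
J8: 21→45, due 75, tardiness 0
J3: 45→62, due 85, tardiness 0
J2: 62→82, due 87, tardiness 0
J6: 82→104, due 89, tardiness 15
J9: 104→111, due 91, tardiness 20
J4: 111→120, due 101, tardiness 19
Late batches: 3.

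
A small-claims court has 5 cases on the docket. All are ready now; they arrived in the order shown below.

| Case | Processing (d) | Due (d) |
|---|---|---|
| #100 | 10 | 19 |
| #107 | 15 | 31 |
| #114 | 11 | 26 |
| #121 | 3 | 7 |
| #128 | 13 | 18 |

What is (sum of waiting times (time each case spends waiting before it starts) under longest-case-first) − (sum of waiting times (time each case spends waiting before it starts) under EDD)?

LPT (decreasing processing time): #107 #128 #114 #100 #121.
#107: waits 0, runs 0→15
#128: waits 15, runs 15→28
#114: waits 28, runs 28→39
#100: waits 39, runs 39→49
#121: waits 49, runs 49→52
Sum = 0+15+28+39+49 = 131.
EDD (increasing due date): #121 #128 #100 #114 #107.
#121: waits 0, runs 0→3
#128: waits 3, runs 3→16
#100: waits 16, runs 16→26
#114: waits 26, runs 26→37
#107: waits 37, runs 37→52
Sum = 0+3+16+26+37 = 82.
Difference = 131 − 82 = 49.

49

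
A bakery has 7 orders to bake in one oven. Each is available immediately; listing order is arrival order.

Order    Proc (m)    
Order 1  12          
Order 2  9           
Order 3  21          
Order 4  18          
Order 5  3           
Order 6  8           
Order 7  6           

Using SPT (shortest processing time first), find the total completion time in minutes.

SPT (increasing processing time): Order 5 Order 7 Order 6 Order 2 Order 1 Order 4 Order 3.
Order 5: 0→3
Order 7: 3→9
Order 6: 9→17
Order 2: 17→26
Order 1: 26→38
Order 4: 38→56
Order 3: 56→77
Sum = 3+9+17+26+38+56+77 = 226.

226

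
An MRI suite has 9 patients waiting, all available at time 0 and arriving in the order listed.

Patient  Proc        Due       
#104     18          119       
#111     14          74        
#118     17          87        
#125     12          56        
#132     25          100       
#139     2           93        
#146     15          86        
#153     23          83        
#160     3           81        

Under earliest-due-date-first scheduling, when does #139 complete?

86

EDD (increasing due date): #125 #111 #160 #153 #146 #118 #139 #132 #104.
#125: 0→12
#111: 12→26
#160: 26→29
#153: 29→52
#146: 52→67
#118: 67→84
#139: 84→86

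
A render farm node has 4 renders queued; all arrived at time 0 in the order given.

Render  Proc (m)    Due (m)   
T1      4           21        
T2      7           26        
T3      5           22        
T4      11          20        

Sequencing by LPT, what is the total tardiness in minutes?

LPT (decreasing processing time): T4 T2 T3 T1.
T4: 0→11, due 20, tardiness 0
T2: 11→18, due 26, tardiness 0
T3: 18→23, due 22, tardiness 1
T1: 23→27, due 21, tardiness 6
Sum = 0+0+1+6 = 7.

7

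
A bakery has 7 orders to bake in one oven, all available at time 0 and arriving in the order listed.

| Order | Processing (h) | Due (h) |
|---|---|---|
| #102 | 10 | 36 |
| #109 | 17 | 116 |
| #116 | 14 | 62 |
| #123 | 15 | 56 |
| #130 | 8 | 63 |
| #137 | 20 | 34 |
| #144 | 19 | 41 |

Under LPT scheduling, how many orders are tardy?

LPT (decreasing processing time): #137 #144 #109 #123 #116 #102 #130.
#137: 0→20, due 34, tardiness 0
#144: 20→39, due 41, tardiness 0
#109: 39→56, due 116, tardiness 0
#123: 56→71, due 56, tardiness 15
#116: 71→85, due 62, tardiness 23
#102: 85→95, due 36, tardiness 59
#130: 95→103, due 63, tardiness 40
Late orders: 4.

4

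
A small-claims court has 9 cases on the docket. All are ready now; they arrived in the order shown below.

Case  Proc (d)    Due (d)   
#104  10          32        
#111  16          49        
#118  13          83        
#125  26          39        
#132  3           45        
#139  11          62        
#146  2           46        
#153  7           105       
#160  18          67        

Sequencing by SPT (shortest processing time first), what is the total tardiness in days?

SPT (increasing processing time): #146 #132 #153 #104 #139 #118 #111 #160 #125.
#146: 0→2, due 46, tardiness 0
#132: 2→5, due 45, tardiness 0
#153: 5→12, due 105, tardiness 0
#104: 12→22, due 32, tardiness 0
#139: 22→33, due 62, tardiness 0
#118: 33→46, due 83, tardiness 0
#111: 46→62, due 49, tardiness 13
#160: 62→80, due 67, tardiness 13
#125: 80→106, due 39, tardiness 67
Sum = 0+0+0+0+0+0+13+13+67 = 93.

93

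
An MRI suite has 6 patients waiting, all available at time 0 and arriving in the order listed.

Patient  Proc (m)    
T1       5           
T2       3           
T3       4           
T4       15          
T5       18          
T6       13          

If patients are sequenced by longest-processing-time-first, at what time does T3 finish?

55

LPT (decreasing processing time): T5 T4 T6 T1 T3 T2.
T5: 0→18
T4: 18→33
T6: 33→46
T1: 46→51
T3: 51→55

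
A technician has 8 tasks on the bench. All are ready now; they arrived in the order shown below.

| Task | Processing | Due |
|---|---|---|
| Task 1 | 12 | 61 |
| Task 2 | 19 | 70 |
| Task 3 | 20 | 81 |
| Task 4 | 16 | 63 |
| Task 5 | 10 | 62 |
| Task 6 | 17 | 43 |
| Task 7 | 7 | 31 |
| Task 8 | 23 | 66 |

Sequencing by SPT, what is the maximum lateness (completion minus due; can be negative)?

58

SPT (increasing processing time): Task 7 Task 5 Task 1 Task 4 Task 6 Task 2 Task 3 Task 8.
Task 7: 0→7, due 31, lateness -24
Task 5: 7→17, due 62, lateness -45
Task 1: 17→29, due 61, lateness -32
Task 4: 29→45, due 63, lateness -18
Task 6: 45→62, due 43, lateness 19
Task 2: 62→81, due 70, lateness 11
Task 3: 81→101, due 81, lateness 20
Task 8: 101→124, due 66, lateness 58
Maximum = 58.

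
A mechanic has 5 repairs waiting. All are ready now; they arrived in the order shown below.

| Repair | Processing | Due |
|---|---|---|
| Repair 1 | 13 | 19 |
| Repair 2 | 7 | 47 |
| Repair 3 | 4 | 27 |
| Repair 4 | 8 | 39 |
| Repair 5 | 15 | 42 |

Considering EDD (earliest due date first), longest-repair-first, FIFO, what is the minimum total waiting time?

EDD (increasing due date): Repair 1 Repair 3 Repair 4 Repair 5 Repair 2.
Repair 1: waits 0, runs 0→13
Repair 3: waits 13, runs 13→17
Repair 4: waits 17, runs 17→25
Repair 5: waits 25, runs 25→40
Repair 2: waits 40, runs 40→47
Sum = 0+13+17+25+40 = 95.
LPT (decreasing processing time): Repair 5 Repair 1 Repair 4 Repair 2 Repair 3.
Repair 5: waits 0, runs 0→15
Repair 1: waits 15, runs 15→28
Repair 4: waits 28, runs 28→36
Repair 2: waits 36, runs 36→43
Repair 3: waits 43, runs 43→47
Sum = 0+15+28+36+43 = 122.
FIFO (arrival order): Repair 1 Repair 2 Repair 3 Repair 4 Repair 5.
Repair 1: waits 0, runs 0→13
Repair 2: waits 13, runs 13→20
Repair 3: waits 20, runs 20→24
Repair 4: waits 24, runs 24→32
Repair 5: waits 32, runs 32→47
Sum = 0+13+20+24+32 = 89.
EDD 95, LPT 122, FIFO 89 → minimum 89.

89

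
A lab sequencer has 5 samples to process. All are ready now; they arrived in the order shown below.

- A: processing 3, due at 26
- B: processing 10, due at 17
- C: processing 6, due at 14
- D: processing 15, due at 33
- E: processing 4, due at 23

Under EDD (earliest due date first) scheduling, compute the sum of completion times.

EDD (increasing due date): C B E A D.
C: 0→6
B: 6→16
E: 16→20
A: 20→23
D: 23→38
Sum = 6+16+20+23+38 = 103.

103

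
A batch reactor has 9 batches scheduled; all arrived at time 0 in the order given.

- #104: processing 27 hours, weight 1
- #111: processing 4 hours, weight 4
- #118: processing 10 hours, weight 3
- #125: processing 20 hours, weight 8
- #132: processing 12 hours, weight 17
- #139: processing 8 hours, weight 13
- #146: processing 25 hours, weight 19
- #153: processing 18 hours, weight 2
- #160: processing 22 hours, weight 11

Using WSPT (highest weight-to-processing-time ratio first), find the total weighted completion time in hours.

WSPT (decreasing weight/processing-time ratio): #139 #132 #111 #146 #160 #125 #118 #153 #104.
#139: finishes 8, weight 13, w·C = 104
#132: finishes 20, weight 17, w·C = 340
#111: finishes 24, weight 4, w·C = 96
#146: finishes 49, weight 19, w·C = 931
#160: finishes 71, weight 11, w·C = 781
#125: finishes 91, weight 8, w·C = 728
#118: finishes 101, weight 3, w·C = 303
#153: finishes 119, weight 2, w·C = 238
#104: finishes 146, weight 1, w·C = 146
Sum = 104+340+96+931+781+728+303+238+146 = 3667.

3667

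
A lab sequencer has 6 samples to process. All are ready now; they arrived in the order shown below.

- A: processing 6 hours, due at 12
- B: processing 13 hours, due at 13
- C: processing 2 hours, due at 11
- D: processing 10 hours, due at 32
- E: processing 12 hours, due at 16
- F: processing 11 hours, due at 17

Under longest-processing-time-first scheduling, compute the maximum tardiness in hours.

43

LPT (decreasing processing time): B E F D A C.
B: 0→13, due 13, tardiness 0
E: 13→25, due 16, tardiness 9
F: 25→36, due 17, tardiness 19
D: 36→46, due 32, tardiness 14
A: 46→52, due 12, tardiness 40
C: 52→54, due 11, tardiness 43
Maximum = 43.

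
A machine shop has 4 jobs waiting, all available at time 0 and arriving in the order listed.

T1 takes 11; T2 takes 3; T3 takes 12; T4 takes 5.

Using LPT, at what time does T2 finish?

LPT (decreasing processing time): T3 T1 T4 T2.
T3: 0→12
T1: 12→23
T4: 23→28
T2: 28→31

31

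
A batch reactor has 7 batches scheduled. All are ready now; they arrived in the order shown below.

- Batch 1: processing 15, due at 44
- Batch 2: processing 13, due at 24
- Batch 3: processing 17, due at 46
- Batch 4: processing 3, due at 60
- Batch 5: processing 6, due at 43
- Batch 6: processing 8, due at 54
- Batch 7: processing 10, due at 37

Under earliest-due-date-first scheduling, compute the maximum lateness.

15

EDD (increasing due date): Batch 2 Batch 7 Batch 5 Batch 1 Batch 3 Batch 6 Batch 4.
Batch 2: 0→13, due 24, lateness -11
Batch 7: 13→23, due 37, lateness -14
Batch 5: 23→29, due 43, lateness -14
Batch 1: 29→44, due 44, lateness 0
Batch 3: 44→61, due 46, lateness 15
Batch 6: 61→69, due 54, lateness 15
Batch 4: 69→72, due 60, lateness 12
Maximum = 15.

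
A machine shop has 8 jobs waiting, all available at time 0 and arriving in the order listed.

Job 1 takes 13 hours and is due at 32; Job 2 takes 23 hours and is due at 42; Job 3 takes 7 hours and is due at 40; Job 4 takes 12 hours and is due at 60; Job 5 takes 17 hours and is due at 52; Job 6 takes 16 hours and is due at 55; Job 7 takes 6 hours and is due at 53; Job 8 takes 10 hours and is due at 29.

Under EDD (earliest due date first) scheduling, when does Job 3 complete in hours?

30

EDD (increasing due date): Job 8 Job 1 Job 3 Job 2 Job 5 Job 7 Job 6 Job 4.
Job 8: 0→10
Job 1: 10→23
Job 3: 23→30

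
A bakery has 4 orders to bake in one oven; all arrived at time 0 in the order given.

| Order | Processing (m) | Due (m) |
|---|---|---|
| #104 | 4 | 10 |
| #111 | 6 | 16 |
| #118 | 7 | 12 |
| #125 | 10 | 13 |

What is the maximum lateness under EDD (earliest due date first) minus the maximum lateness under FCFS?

EDD (increasing due date): #104 #118 #125 #111.
#104: 0→4, due 10, lateness -6
#118: 4→11, due 12, lateness -1
#125: 11→21, due 13, lateness 8
#111: 21→27, due 16, lateness 11
Maximum = 11.
FIFO (arrival order): #104 #111 #118 #125.
#104: 0→4, due 10, lateness -6
#111: 4→10, due 16, lateness -6
#118: 10→17, due 12, lateness 5
#125: 17→27, due 13, lateness 14
Maximum = 14.
Difference = 11 − 14 = -3.

-3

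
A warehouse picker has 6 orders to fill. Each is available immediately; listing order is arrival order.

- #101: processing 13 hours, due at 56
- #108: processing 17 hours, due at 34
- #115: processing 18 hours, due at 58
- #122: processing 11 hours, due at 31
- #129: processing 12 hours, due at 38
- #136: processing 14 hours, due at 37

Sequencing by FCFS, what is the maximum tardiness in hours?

FIFO (arrival order): #101 #108 #115 #122 #129 #136.
#101: 0→13, due 56, tardiness 0
#108: 13→30, due 34, tardiness 0
#115: 30→48, due 58, tardiness 0
#122: 48→59, due 31, tardiness 28
#129: 59→71, due 38, tardiness 33
#136: 71→85, due 37, tardiness 48
Maximum = 48.

48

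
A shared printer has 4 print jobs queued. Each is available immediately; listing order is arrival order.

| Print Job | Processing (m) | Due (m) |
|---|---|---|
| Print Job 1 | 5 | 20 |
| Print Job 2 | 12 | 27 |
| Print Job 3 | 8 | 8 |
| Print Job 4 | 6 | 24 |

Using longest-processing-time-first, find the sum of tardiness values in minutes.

25

LPT (decreasing processing time): Print Job 2 Print Job 3 Print Job 4 Print Job 1.
Print Job 2: 0→12, due 27, tardiness 0
Print Job 3: 12→20, due 8, tardiness 12
Print Job 4: 20→26, due 24, tardiness 2
Print Job 1: 26→31, due 20, tardiness 11
Sum = 0+12+2+11 = 25.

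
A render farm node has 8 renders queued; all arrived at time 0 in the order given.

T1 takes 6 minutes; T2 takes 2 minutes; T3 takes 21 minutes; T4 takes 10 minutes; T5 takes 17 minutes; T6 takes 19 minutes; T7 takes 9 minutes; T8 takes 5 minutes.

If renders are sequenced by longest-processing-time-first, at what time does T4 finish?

LPT (decreasing processing time): T3 T6 T5 T4 T7 T1 T8 T2.
T3: 0→21
T6: 21→40
T5: 40→57
T4: 57→67

67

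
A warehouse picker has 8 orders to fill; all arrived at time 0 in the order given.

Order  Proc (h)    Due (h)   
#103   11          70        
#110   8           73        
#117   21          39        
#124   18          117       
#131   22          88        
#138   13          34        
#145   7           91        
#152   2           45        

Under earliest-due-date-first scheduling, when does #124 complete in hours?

102

EDD (increasing due date): #138 #117 #152 #103 #110 #131 #145 #124.
#138: 0→13
#117: 13→34
#152: 34→36
#103: 36→47
#110: 47→55
#131: 55→77
#145: 77→84
#124: 84→102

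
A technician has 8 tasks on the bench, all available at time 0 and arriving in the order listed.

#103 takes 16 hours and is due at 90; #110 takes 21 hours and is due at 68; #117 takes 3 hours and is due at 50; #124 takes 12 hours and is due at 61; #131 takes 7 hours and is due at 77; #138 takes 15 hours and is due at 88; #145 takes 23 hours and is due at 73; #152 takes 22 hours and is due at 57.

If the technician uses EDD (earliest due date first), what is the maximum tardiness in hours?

EDD (increasing due date): #117 #152 #124 #110 #145 #131 #138 #103.
#117: 0→3, due 50, tardiness 0
#152: 3→25, due 57, tardiness 0
#124: 25→37, due 61, tardiness 0
#110: 37→58, due 68, tardiness 0
#145: 58→81, due 73, tardiness 8
#131: 81→88, due 77, tardiness 11
#138: 88→103, due 88, tardiness 15
#103: 103→119, due 90, tardiness 29
Maximum = 29.

29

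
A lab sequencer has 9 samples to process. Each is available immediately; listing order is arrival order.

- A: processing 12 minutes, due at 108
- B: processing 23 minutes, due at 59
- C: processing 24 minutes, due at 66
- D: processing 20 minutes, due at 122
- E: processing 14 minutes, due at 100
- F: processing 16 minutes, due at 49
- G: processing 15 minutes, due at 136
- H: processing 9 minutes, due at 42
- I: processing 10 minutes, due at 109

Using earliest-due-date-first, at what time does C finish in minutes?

72

EDD (increasing due date): H F B C E A I D G.
H: 0→9
F: 9→25
B: 25→48
C: 48→72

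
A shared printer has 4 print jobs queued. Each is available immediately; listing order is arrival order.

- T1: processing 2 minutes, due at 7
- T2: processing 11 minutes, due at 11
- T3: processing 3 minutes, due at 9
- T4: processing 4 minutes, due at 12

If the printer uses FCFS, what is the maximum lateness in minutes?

8

FIFO (arrival order): T1 T2 T3 T4.
T1: 0→2, due 7, lateness -5
T2: 2→13, due 11, lateness 2
T3: 13→16, due 9, lateness 7
T4: 16→20, due 12, lateness 8
Maximum = 8.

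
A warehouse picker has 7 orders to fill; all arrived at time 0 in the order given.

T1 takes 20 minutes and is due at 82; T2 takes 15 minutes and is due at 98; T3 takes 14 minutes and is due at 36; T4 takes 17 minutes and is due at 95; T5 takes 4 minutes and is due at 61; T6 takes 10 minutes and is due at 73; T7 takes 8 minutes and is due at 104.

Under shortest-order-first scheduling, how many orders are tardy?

SPT (increasing processing time): T5 T7 T6 T3 T2 T4 T1.
T5: 0→4, due 61, tardiness 0
T7: 4→12, due 104, tardiness 0
T6: 12→22, due 73, tardiness 0
T3: 22→36, due 36, tardiness 0
T2: 36→51, due 98, tardiness 0
T4: 51→68, due 95, tardiness 0
T1: 68→88, due 82, tardiness 6
Late orders: 1.

1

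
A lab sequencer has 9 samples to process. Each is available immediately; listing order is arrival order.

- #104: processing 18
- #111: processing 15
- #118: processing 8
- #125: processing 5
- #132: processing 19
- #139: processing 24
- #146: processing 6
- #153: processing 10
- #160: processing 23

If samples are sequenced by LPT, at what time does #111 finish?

99

LPT (decreasing processing time): #139 #160 #132 #104 #111 #153 #118 #146 #125.
#139: 0→24
#160: 24→47
#132: 47→66
#104: 66→84
#111: 84→99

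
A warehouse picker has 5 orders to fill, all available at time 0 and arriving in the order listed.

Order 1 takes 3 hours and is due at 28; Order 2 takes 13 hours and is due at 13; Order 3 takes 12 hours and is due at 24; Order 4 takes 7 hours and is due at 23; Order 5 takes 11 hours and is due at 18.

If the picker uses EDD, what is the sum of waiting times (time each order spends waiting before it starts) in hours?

111

EDD (increasing due date): Order 2 Order 5 Order 4 Order 3 Order 1.
Order 2: waits 0, runs 0→13
Order 5: waits 13, runs 13→24
Order 4: waits 24, runs 24→31
Order 3: waits 31, runs 31→43
Order 1: waits 43, runs 43→46
Sum = 0+13+24+31+43 = 111.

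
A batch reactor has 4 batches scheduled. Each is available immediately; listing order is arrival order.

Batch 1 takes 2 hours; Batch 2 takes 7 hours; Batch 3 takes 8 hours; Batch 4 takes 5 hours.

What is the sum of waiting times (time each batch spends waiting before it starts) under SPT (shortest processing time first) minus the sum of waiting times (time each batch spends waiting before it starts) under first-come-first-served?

SPT (increasing processing time): Batch 1 Batch 4 Batch 2 Batch 3.
Batch 1: waits 0, runs 0→2
Batch 4: waits 2, runs 2→7
Batch 2: waits 7, runs 7→14
Batch 3: waits 14, runs 14→22
Sum = 0+2+7+14 = 23.
FIFO (arrival order): Batch 1 Batch 2 Batch 3 Batch 4.
Batch 1: waits 0, runs 0→2
Batch 2: waits 2, runs 2→9
Batch 3: waits 9, runs 9→17
Batch 4: waits 17, runs 17→22
Sum = 0+2+9+17 = 28.
Difference = 23 − 28 = -5.

-5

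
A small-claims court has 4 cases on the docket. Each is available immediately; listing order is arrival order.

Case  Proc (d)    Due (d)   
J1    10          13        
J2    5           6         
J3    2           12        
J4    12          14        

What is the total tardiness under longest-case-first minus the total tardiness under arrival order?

LPT (decreasing processing time): J4 J1 J2 J3.
J4: 0→12, due 14, tardiness 0
J1: 12→22, due 13, tardiness 9
J2: 22→27, due 6, tardiness 21
J3: 27→29, due 12, tardiness 17
Sum = 0+9+21+17 = 47.
FIFO (arrival order): J1 J2 J3 J4.
J1: 0→10, due 13, tardiness 0
J2: 10→15, due 6, tardiness 9
J3: 15→17, due 12, tardiness 5
J4: 17→29, due 14, tardiness 15
Sum = 0+9+5+15 = 29.
Difference = 47 − 29 = 18.

18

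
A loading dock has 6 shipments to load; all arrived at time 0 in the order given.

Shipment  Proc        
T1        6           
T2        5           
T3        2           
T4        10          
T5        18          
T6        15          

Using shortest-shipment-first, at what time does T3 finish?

SPT (increasing processing time): T3 T2 T1 T4 T6 T5.
T3: 0→2

2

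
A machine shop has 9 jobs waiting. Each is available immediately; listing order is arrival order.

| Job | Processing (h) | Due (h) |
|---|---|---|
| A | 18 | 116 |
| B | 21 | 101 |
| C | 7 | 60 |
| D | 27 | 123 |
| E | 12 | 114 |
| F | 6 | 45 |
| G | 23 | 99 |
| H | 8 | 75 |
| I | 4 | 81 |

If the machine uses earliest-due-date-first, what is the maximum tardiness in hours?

3

EDD (increasing due date): F C H I G B E A D.
F: 0→6, due 45, tardiness 0
C: 6→13, due 60, tardiness 0
H: 13→21, due 75, tardiness 0
I: 21→25, due 81, tardiness 0
G: 25→48, due 99, tardiness 0
B: 48→69, due 101, tardiness 0
E: 69→81, due 114, tardiness 0
A: 81→99, due 116, tardiness 0
D: 99→126, due 123, tardiness 3
Maximum = 3.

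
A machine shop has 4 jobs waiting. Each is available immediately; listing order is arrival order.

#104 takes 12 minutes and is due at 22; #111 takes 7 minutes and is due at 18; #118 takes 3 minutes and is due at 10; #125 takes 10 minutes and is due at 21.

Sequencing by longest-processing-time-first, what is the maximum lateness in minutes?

22

LPT (decreasing processing time): #104 #125 #111 #118.
#104: 0→12, due 22, lateness -10
#125: 12→22, due 21, lateness 1
#111: 22→29, due 18, lateness 11
#118: 29→32, due 10, lateness 22
Maximum = 22.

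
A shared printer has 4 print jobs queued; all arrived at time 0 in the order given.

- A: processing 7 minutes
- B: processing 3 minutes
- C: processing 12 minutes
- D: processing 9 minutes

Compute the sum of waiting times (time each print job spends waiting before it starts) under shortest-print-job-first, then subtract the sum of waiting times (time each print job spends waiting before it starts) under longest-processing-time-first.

SPT (increasing processing time): B A D C.
B: waits 0, runs 0→3
A: waits 3, runs 3→10
D: waits 10, runs 10→19
C: waits 19, runs 19→31
Sum = 0+3+10+19 = 32.
LPT (decreasing processing time): C D A B.
C: waits 0, runs 0→12
D: waits 12, runs 12→21
A: waits 21, runs 21→28
B: waits 28, runs 28→31
Sum = 0+12+21+28 = 61.
Difference = 32 − 61 = -29.

-29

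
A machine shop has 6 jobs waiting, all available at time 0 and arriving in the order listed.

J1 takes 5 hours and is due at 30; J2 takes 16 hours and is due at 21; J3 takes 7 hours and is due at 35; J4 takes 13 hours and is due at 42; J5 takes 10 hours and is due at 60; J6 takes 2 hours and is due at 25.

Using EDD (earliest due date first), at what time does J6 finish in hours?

18

EDD (increasing due date): J2 J6 J1 J3 J4 J5.
J2: 0→16
J6: 16→18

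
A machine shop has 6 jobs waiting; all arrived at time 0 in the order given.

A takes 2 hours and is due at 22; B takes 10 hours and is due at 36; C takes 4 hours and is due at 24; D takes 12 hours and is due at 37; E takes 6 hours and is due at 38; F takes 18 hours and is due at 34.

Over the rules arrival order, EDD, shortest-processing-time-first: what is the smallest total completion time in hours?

128

FIFO (arrival order): A B C D E F.
A: 0→2
B: 2→12
C: 12→16
D: 16→28
E: 28→34
F: 34→52
Sum = 2+12+16+28+34+52 = 144.
EDD (increasing due date): A C F B D E.
A: 0→2
C: 2→6
F: 6→24
B: 24→34
D: 34→46
E: 46→52
Sum = 2+6+24+34+46+52 = 164.
SPT (increasing processing time): A C E B D F.
A: 0→2
C: 2→6
E: 6→12
B: 12→22
D: 22→34
F: 34→52
Sum = 2+6+12+22+34+52 = 128.
FIFO 144, EDD 164, SPT 128 → minimum 128.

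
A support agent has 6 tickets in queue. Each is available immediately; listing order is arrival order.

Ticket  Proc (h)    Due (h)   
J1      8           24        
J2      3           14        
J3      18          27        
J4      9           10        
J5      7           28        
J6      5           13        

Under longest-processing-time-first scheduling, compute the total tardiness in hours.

112

LPT (decreasing processing time): J3 J4 J1 J5 J6 J2.
J3: 0→18, due 27, tardiness 0
J4: 18→27, due 10, tardiness 17
J1: 27→35, due 24, tardiness 11
J5: 35→42, due 28, tardiness 14
J6: 42→47, due 13, tardiness 34
J2: 47→50, due 14, tardiness 36
Sum = 0+17+11+14+34+36 = 112.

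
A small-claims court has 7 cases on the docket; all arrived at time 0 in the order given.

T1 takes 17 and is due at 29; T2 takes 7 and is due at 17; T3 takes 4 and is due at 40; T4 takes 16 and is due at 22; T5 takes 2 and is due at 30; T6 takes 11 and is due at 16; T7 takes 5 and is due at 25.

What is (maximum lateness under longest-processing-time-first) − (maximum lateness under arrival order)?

LPT (decreasing processing time): T1 T4 T6 T2 T7 T3 T5.
T1: 0→17, due 29, lateness -12
T4: 17→33, due 22, lateness 11
T6: 33→44, due 16, lateness 28
T2: 44→51, due 17, lateness 34
T7: 51→56, due 25, lateness 31
T3: 56→60, due 40, lateness 20
T5: 60→62, due 30, lateness 32
Maximum = 34.
FIFO (arrival order): T1 T2 T3 T4 T5 T6 T7.
T1: 0→17, due 29, lateness -12
T2: 17→24, due 17, lateness 7
T3: 24→28, due 40, lateness -12
T4: 28→44, due 22, lateness 22
T5: 44→46, due 30, lateness 16
T6: 46→57, due 16, lateness 41
T7: 57→62, due 25, lateness 37
Maximum = 41.
Difference = 34 − 41 = -7.

-7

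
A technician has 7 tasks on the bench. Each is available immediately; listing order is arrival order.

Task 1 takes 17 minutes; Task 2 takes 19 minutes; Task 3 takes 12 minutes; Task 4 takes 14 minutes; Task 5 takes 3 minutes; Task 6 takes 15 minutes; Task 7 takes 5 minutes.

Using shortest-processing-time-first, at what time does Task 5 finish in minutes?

3

SPT (increasing processing time): Task 5 Task 7 Task 3 Task 4 Task 6 Task 1 Task 2.
Task 5: 0→3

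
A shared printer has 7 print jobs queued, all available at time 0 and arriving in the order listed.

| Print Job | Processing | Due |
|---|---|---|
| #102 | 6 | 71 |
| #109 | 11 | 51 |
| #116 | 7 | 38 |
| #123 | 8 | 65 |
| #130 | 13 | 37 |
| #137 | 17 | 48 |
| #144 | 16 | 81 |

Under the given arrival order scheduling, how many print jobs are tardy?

2

FIFO (arrival order): #102 #109 #116 #123 #130 #137 #144.
#102: 0→6, due 71, tardiness 0
#109: 6→17, due 51, tardiness 0
#116: 17→24, due 38, tardiness 0
#123: 24→32, due 65, tardiness 0
#130: 32→45, due 37, tardiness 8
#137: 45→62, due 48, tardiness 14
#144: 62→78, due 81, tardiness 0
Late print jobs: 2.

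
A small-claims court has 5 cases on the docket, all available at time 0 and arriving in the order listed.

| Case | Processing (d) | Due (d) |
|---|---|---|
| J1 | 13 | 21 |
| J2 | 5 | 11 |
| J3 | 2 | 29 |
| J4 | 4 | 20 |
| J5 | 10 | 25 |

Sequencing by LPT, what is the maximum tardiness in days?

17

LPT (decreasing processing time): J1 J5 J2 J4 J3.
J1: 0→13, due 21, tardiness 0
J5: 13→23, due 25, tardiness 0
J2: 23→28, due 11, tardiness 17
J4: 28→32, due 20, tardiness 12
J3: 32→34, due 29, tardiness 5
Maximum = 17.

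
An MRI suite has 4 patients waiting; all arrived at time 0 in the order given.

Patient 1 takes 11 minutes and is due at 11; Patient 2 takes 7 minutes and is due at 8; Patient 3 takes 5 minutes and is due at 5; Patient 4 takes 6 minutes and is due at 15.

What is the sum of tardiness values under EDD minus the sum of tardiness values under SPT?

2

EDD (increasing due date): Patient 3 Patient 2 Patient 1 Patient 4.
Patient 3: 0→5, due 5, tardiness 0
Patient 2: 5→12, due 8, tardiness 4
Patient 1: 12→23, due 11, tardiness 12
Patient 4: 23→29, due 15, tardiness 14
Sum = 0+4+12+14 = 30.
SPT (increasing processing time): Patient 3 Patient 4 Patient 2 Patient 1.
Patient 3: 0→5, due 5, tardiness 0
Patient 4: 5→11, due 15, tardiness 0
Patient 2: 11→18, due 8, tardiness 10
Patient 1: 18→29, due 11, tardiness 18
Sum = 0+0+10+18 = 28.
Difference = 30 − 28 = 2.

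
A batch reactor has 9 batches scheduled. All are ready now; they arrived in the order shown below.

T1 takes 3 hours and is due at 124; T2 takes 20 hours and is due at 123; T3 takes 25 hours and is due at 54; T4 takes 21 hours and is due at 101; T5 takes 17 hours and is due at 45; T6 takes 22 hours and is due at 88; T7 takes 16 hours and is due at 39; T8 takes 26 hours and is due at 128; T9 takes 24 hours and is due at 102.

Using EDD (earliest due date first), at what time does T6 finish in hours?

80

EDD (increasing due date): T7 T5 T3 T6 T4 T9 T2 T1 T8.
T7: 0→16
T5: 16→33
T3: 33→58
T6: 58→80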